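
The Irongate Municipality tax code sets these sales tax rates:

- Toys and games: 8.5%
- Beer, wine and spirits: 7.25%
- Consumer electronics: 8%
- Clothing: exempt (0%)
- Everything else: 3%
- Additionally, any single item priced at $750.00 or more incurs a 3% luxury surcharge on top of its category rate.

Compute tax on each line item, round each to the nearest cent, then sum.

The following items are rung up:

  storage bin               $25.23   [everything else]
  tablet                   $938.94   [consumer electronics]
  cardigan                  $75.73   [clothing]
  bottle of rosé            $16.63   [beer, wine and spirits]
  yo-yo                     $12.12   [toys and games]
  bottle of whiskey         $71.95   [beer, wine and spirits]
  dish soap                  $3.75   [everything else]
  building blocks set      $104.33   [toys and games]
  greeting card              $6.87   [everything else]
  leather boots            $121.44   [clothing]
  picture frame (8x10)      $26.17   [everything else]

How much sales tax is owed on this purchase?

$121.48

Storage bin $25.23: everything else → 3% → $0.76
Tablet $938.94: consumer electronics → 8% + 3% surcharge = 11% → $103.28
Cardigan $75.73: clothing → 0% → $0.00
Bottle of rosé $16.63: beer, wine and spirits → 7.25% → $1.21
Yo-yo $12.12: toys and games → 8.5% → $1.03
Bottle of whiskey $71.95: beer, wine and spirits → 7.25% → $5.22
Dish soap $3.75: everything else → 3% → $0.11
Building blocks set $104.33: toys and games → 8.5% → $8.87
Greeting card $6.87: everything else → 3% → $0.21
Leather boots $121.44: clothing → 0% → $0.00
Picture frame (8x10) $26.17: everything else → 3% → $0.79
Total tax = $0.76 + $103.28 + $1.21 + $1.03 + $5.22 + $0.11 + $8.87 + $0.21 + $0.79 = $121.48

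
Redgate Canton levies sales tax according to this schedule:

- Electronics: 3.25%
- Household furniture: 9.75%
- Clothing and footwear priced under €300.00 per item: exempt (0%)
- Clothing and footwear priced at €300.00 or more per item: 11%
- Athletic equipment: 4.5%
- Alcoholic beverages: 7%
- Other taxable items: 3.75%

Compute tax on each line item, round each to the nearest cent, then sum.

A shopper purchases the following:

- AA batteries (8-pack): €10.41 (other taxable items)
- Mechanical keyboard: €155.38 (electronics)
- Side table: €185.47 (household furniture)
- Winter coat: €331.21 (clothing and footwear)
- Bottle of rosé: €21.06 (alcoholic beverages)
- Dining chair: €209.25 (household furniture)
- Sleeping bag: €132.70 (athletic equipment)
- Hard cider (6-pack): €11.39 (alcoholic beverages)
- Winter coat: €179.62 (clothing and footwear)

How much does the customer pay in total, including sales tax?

€1325.08

AA batteries (8-pack) €10.41: other taxable items → 3.75% → €0.39
Mechanical keyboard €155.38: electronics → 3.25% → €5.05
Side table €185.47: household furniture → 9.75% → €18.08
Winter coat €331.21: clothing and footwear, €300.00 or more → 11% → €36.43
Bottle of rosé €21.06: alcoholic beverages → 7% → €1.47
Dining chair €209.25: household furniture → 9.75% → €20.40
Sleeping bag €132.70: athletic equipment → 4.5% → €5.97
Hard cider (6-pack) €11.39: alcoholic beverages → 7% → €0.80
Winter coat €179.62: clothing and footwear, under €300.00 → 0% → €0.00
Subtotal = €1236.49; tax = €88.59; total due = €1325.08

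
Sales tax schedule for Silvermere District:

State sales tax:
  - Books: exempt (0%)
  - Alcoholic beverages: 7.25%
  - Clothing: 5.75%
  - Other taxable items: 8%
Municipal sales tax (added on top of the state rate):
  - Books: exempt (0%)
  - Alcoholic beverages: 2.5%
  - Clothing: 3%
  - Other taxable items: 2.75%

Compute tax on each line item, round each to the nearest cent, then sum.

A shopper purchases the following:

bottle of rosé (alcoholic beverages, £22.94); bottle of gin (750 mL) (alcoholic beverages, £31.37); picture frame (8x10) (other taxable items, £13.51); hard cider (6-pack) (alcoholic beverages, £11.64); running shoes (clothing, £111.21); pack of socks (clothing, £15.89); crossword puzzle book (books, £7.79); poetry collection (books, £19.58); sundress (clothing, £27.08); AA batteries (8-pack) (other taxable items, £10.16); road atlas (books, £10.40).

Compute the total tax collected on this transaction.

£22.46

Bottle of rosé £22.94: alcoholic beverages → 7.25% + 2.5% municipal = 9.75% → £2.24
Bottle of gin (750 mL) £31.37: alcoholic beverages → 7.25% + 2.5% municipal = 9.75% → £3.06
Picture frame (8x10) £13.51: other taxable items → 8% + 2.75% municipal = 10.75% → £1.45
Hard cider (6-pack) £11.64: alcoholic beverages → 7.25% + 2.5% municipal = 9.75% → £1.13
Running shoes £111.21: clothing → 5.75% + 3% municipal = 8.75% → £9.73
Pack of socks £15.89: clothing → 5.75% + 3% municipal = 8.75% → £1.39
Crossword puzzle book £7.79: books → 0% + 0% municipal = 0% → £0.00
Poetry collection £19.58: books → 0% + 0% municipal = 0% → £0.00
Sundress £27.08: clothing → 5.75% + 3% municipal = 8.75% → £2.37
AA batteries (8-pack) £10.16: other taxable items → 8% + 2.75% municipal = 10.75% → £1.09
Road atlas £10.40: books → 0% + 0% municipal = 0% → £0.00
Total tax = £2.24 + £3.06 + £1.45 + £1.13 + £9.73 + £1.39 + £2.37 + £1.09 = £22.46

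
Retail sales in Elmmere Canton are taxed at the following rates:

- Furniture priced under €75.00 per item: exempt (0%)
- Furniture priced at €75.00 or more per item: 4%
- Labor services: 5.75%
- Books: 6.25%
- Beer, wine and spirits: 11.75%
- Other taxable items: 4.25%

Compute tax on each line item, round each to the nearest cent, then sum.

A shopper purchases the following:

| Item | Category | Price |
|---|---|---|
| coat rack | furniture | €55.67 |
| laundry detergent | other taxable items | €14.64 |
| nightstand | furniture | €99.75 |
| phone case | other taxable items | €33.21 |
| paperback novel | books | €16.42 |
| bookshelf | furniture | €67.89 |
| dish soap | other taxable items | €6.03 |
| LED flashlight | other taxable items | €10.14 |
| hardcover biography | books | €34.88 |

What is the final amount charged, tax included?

€348.55

Coat rack €55.67: furniture, under €75.00 → 0% → €0.00
Laundry detergent €14.64: other taxable items → 4.25% → €0.62
Nightstand €99.75: furniture, €75.00 or more → 4% → €3.99
Phone case €33.21: other taxable items → 4.25% → €1.41
Paperback novel €16.42: books → 6.25% → €1.03
Bookshelf €67.89: furniture, under €75.00 → 0% → €0.00
Dish soap €6.03: other taxable items → 4.25% → €0.26
LED flashlight €10.14: other taxable items → 4.25% → €0.43
Hardcover biography €34.88: books → 6.25% → €2.18
Subtotal = €338.63; tax = €9.92; total due = €348.55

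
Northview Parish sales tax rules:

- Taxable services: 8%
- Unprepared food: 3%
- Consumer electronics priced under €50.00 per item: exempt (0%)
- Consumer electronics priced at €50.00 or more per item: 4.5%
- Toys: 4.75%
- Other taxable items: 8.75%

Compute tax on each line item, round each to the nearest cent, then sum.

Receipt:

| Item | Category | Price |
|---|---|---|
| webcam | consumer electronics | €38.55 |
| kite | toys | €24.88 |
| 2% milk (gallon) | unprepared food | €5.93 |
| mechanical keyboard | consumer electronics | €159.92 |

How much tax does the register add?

€8.56

Webcam €38.55: consumer electronics, under €50.00 → 0% → €0.00
Kite €24.88: toys → 4.75% → €1.18
2% milk (gallon) €5.93: unprepared food → 3% → €0.18
Mechanical keyboard €159.92: consumer electronics, €50.00 or more → 4.5% → €7.20
Total tax = €1.18 + €0.18 + €7.20 = €8.56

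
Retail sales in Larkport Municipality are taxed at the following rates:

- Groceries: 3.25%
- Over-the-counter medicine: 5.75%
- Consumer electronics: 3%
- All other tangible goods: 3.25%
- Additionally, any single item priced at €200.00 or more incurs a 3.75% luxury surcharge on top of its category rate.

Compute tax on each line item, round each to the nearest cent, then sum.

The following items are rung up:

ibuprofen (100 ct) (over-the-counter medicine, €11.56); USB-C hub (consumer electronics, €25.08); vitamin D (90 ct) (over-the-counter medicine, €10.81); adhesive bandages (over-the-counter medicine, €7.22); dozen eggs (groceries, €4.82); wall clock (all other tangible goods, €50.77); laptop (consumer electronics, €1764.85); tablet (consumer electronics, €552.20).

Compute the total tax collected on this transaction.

€160.66

Ibuprofen (100 ct) €11.56: over-the-counter medicine → 5.75% → €0.66
USB-C hub €25.08: consumer electronics → 3% → €0.75
Vitamin D (90 ct) €10.81: over-the-counter medicine → 5.75% → €0.62
Adhesive bandages €7.22: over-the-counter medicine → 5.75% → €0.42
Dozen eggs €4.82: groceries → 3.25% → €0.16
Wall clock €50.77: all other tangible goods → 3.25% → €1.65
Laptop €1764.85: consumer electronics → 3% + 3.75% surcharge = 6.75% → €119.13
Tablet €552.20: consumer electronics → 3% + 3.75% surcharge = 6.75% → €37.27
Total tax = €0.66 + €0.75 + €0.62 + €0.42 + €0.16 + €1.65 + €119.13 + €37.27 = €160.66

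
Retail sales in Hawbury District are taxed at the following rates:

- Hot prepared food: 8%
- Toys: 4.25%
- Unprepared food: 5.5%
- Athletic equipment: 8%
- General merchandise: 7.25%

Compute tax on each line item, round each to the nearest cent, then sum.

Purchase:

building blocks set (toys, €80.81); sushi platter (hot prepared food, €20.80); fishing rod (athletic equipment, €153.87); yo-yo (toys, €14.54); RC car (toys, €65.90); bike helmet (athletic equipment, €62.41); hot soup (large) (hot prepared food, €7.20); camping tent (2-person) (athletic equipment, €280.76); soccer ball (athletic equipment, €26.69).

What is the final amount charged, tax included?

€763.97

Building blocks set €80.81: toys → 4.25% → €3.43
Sushi platter €20.80: hot prepared food → 8% → €1.66
Fishing rod €153.87: athletic equipment → 8% → €12.31
Yo-yo €14.54: toys → 4.25% → €0.62
RC car €65.90: toys → 4.25% → €2.80
Bike helmet €62.41: athletic equipment → 8% → €4.99
Hot soup (large) €7.20: hot prepared food → 8% → €0.58
Camping tent (2-person) €280.76: athletic equipment → 8% → €22.46
Soccer ball €26.69: athletic equipment → 8% → €2.14
Subtotal = €712.98; tax = €50.99; total due = €763.97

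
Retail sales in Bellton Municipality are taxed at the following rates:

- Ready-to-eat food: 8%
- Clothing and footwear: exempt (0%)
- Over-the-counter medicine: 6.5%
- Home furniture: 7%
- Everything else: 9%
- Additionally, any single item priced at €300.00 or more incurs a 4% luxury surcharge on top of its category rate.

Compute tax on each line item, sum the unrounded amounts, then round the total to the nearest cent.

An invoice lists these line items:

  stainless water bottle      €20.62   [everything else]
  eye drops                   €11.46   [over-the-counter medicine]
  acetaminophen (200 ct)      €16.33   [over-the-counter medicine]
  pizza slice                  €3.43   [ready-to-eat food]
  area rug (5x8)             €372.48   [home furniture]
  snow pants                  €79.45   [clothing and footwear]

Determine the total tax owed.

€44.91

Stainless water bottle €20.62: everything else → 9% → €1.8558
Eye drops €11.46: over-the-counter medicine → 6.5% → €0.7449
Acetaminophen (200 ct) €16.33: over-the-counter medicine → 6.5% → €1.06145
Pizza slice €3.43: ready-to-eat food → 8% → €0.2744
Area rug (5x8) €372.48: home furniture → 7% + 4% surcharge = 11% → €40.9728
Snow pants €79.45: clothing and footwear → 0% → €0.00
Unrounded tax sum = €44.90935 → €44.91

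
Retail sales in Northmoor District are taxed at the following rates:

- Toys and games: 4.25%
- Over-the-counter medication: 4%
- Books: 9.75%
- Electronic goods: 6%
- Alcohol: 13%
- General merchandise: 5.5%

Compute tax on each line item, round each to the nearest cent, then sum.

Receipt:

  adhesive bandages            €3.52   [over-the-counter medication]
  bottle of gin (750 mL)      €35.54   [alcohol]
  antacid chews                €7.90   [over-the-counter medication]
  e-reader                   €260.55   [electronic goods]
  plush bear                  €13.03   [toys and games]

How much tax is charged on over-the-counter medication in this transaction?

€0.46

Adhesive bandages €3.52: over-the-counter medication → 4% → €0.14
Antacid chews €7.90: over-the-counter medication → 4% → €0.32
Tax on over-the-counter medication = €0.14 + €0.32 = €0.46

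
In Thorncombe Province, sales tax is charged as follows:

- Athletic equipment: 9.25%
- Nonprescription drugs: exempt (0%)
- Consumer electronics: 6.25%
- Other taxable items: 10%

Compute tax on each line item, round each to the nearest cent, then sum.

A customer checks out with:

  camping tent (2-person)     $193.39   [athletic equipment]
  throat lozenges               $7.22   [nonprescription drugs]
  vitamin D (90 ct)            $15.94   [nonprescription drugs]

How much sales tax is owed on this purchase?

Camping tent (2-person) $193.39: athletic equipment → 9.25% → $17.89
Throat lozenges $7.22: nonprescription drugs → 0% → $0.00
Vitamin D (90 ct) $15.94: nonprescription drugs → 0% → $0.00
Total tax = $17.89

$17.89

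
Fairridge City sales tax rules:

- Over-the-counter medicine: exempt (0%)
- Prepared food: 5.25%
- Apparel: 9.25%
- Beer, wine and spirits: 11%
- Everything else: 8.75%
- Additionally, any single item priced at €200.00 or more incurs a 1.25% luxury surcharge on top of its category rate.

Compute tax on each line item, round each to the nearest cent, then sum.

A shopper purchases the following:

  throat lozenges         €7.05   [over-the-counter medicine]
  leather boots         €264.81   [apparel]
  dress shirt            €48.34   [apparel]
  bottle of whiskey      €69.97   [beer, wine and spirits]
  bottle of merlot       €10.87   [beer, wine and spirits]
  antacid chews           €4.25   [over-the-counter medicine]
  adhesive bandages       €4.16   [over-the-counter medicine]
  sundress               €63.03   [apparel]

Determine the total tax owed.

€47.01

Throat lozenges €7.05: over-the-counter medicine → 0% → €0.00
Leather boots €264.81: apparel → 9.25% + 1.25% surcharge = 10.5% → €27.81
Dress shirt €48.34: apparel → 9.25% → €4.47
Bottle of whiskey €69.97: beer, wine and spirits → 11% → €7.70
Bottle of merlot €10.87: beer, wine and spirits → 11% → €1.20
Antacid chews €4.25: over-the-counter medicine → 0% → €0.00
Adhesive bandages €4.16: over-the-counter medicine → 0% → €0.00
Sundress €63.03: apparel → 9.25% → €5.83
Total tax = €27.81 + €4.47 + €7.70 + €1.20 + €5.83 = €47.01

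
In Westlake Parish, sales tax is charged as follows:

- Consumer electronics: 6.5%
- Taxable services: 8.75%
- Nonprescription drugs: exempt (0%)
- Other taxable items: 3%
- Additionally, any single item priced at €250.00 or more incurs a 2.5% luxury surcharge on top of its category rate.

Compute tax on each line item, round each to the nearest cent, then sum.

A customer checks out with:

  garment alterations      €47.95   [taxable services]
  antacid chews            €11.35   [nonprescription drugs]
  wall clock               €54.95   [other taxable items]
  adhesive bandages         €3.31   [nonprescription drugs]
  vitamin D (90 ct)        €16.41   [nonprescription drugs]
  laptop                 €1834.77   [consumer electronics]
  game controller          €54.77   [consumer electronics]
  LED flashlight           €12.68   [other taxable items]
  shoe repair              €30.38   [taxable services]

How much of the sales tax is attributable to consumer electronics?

Laptop €1834.77: consumer electronics → 6.5% + 2.5% surcharge = 9% → €165.13
Game controller €54.77: consumer electronics → 6.5% → €3.56
Tax on consumer electronics = €165.13 + €3.56 = €168.69

€168.69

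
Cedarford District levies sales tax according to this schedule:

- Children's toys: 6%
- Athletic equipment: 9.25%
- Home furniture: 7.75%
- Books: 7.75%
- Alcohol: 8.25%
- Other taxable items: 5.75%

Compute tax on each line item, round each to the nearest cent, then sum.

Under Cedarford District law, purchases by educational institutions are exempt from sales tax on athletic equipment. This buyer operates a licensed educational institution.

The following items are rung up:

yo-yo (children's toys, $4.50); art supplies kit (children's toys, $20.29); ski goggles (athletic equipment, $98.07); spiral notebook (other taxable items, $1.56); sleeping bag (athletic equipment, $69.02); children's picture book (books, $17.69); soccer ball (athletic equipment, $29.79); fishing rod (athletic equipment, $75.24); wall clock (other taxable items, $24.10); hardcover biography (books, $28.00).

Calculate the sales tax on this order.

Yo-yo $4.50: children's toys → 6% → $0.27
Art supplies kit $20.29: children's toys → 6% → $1.22
Ski goggles $98.07: athletic equipment, buyer-exempt → 0% → $0.00
Spiral notebook $1.56: other taxable items → 5.75% → $0.09
Sleeping bag $69.02: athletic equipment, buyer-exempt → 0% → $0.00
Children's picture book $17.69: books → 7.75% → $1.37
Soccer ball $29.79: athletic equipment, buyer-exempt → 0% → $0.00
Fishing rod $75.24: athletic equipment, buyer-exempt → 0% → $0.00
Wall clock $24.10: other taxable items → 5.75% → $1.39
Hardcover biography $28.00: books → 7.75% → $2.17
Total tax = $0.27 + $1.22 + $0.09 + $1.37 + $1.39 + $2.17 = $6.51

$6.51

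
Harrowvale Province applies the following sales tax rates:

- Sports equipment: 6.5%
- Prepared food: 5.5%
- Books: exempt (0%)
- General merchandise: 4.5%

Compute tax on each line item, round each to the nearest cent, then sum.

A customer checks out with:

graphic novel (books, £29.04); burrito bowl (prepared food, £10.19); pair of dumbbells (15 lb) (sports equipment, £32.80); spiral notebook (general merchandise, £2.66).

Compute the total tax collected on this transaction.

Graphic novel £29.04: books → 0% → £0.00
Burrito bowl £10.19: prepared food → 5.5% → £0.56
Pair of dumbbells (15 lb) £32.80: sports equipment → 6.5% → £2.13
Spiral notebook £2.66: general merchandise → 4.5% → £0.12
Total tax = £0.56 + £2.13 + £0.12 = £2.81

£2.81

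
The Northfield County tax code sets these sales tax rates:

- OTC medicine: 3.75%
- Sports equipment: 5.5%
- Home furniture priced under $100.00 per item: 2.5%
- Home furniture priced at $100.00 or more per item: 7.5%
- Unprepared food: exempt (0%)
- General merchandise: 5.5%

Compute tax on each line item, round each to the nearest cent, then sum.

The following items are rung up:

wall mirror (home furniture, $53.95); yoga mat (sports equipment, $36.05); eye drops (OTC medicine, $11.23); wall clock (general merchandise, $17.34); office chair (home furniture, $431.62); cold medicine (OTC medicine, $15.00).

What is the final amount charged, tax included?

$602.82

Wall mirror $53.95: home furniture, under $100.00 → 2.5% → $1.35
Yoga mat $36.05: sports equipment → 5.5% → $1.98
Eye drops $11.23: OTC medicine → 3.75% → $0.42
Wall clock $17.34: general merchandise → 5.5% → $0.95
Office chair $431.62: home furniture, $100.00 or more → 7.5% → $32.37
Cold medicine $15.00: OTC medicine → 3.75% → $0.56
Subtotal = $565.19; tax = $37.63; total due = $602.82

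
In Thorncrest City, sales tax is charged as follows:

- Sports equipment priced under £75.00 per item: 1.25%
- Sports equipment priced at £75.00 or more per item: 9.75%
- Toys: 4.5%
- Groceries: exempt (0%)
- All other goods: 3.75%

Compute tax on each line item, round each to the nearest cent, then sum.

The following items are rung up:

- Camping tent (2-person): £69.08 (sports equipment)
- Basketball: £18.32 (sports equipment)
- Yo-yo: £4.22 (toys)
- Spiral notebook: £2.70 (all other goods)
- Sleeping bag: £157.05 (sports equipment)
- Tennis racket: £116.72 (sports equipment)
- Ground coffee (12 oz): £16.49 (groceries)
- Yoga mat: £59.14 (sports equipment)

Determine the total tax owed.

£28.81

Camping tent (2-person) £69.08: sports equipment, under £75.00 → 1.25% → £0.86
Basketball £18.32: sports equipment, under £75.00 → 1.25% → £0.23
Yo-yo £4.22: toys → 4.5% → £0.19
Spiral notebook £2.70: all other goods → 3.75% → £0.10
Sleeping bag £157.05: sports equipment, £75.00 or more → 9.75% → £15.31
Tennis racket £116.72: sports equipment, £75.00 or more → 9.75% → £11.38
Ground coffee (12 oz) £16.49: groceries → 0% → £0.00
Yoga mat £59.14: sports equipment, under £75.00 → 1.25% → £0.74
Total tax = £0.86 + £0.23 + £0.19 + £0.10 + £15.31 + £11.38 + £0.74 = £28.81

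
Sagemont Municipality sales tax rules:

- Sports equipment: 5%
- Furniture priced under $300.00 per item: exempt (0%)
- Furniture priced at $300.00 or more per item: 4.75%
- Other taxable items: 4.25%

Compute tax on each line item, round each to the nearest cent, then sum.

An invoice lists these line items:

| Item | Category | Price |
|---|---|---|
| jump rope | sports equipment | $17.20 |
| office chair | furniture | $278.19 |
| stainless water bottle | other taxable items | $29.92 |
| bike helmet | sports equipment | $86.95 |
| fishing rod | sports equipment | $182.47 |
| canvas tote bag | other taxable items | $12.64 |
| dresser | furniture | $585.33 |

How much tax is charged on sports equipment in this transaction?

$14.33

Jump rope $17.20: sports equipment → 5% → $0.86
Bike helmet $86.95: sports equipment → 5% → $4.35
Fishing rod $182.47: sports equipment → 5% → $9.12
Tax on sports equipment = $0.86 + $4.35 + $9.12 = $14.33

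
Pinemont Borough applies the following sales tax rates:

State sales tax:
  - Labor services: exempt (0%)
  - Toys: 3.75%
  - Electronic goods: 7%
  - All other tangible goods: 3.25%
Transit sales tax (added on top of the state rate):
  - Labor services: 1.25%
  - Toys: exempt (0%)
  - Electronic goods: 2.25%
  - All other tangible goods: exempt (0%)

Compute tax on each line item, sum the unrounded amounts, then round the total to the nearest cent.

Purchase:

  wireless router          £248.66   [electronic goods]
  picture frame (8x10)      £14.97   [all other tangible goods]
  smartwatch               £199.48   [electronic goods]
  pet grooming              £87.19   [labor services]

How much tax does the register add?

£43.03

Wireless router £248.66: electronic goods → 7% + 2.25% transit = 9.25% → £23.00105
Picture frame (8x10) £14.97: all other tangible goods → 3.25% + 0% transit = 3.25% → £0.486525
Smartwatch £199.48: electronic goods → 7% + 2.25% transit = 9.25% → £18.4519
Pet grooming £87.19: labor services → 0% + 1.25% transit = 1.25% → £1.089875
Unrounded tax sum = £43.02935 → £43.03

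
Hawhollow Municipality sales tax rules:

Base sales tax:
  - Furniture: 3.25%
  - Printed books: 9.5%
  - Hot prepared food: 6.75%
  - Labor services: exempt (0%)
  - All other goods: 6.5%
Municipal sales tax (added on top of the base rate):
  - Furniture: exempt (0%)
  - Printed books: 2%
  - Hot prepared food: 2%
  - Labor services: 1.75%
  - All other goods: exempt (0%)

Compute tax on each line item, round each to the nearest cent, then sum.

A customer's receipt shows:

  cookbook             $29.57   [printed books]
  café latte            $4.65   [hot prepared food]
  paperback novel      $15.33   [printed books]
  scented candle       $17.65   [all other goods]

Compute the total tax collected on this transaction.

$6.72

Cookbook $29.57: printed books → 9.5% + 2% municipal = 11.5% → $3.40
Café latte $4.65: hot prepared food → 6.75% + 2% municipal = 8.75% → $0.41
Paperback novel $15.33: printed books → 9.5% + 2% municipal = 11.5% → $1.76
Scented candle $17.65: all other goods → 6.5% + 0% municipal = 6.5% → $1.15
Total tax = $3.40 + $0.41 + $1.76 + $1.15 = $6.72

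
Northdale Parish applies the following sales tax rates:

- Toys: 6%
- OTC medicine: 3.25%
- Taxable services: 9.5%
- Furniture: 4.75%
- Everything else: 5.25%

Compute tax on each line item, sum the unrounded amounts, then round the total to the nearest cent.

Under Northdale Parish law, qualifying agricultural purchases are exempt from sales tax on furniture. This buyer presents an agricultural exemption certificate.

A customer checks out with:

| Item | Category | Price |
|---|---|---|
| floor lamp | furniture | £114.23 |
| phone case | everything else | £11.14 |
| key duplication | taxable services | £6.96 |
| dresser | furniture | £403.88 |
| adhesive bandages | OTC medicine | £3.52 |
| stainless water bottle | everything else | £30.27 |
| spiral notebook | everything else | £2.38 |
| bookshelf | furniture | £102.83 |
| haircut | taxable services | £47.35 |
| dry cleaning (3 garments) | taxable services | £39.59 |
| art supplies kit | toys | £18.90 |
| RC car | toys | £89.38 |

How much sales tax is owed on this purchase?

£17.83

Floor lamp £114.23: furniture, buyer-exempt → 0% → £0.00
Phone case £11.14: everything else → 5.25% → £0.58485
Key duplication £6.96: taxable services → 9.5% → £0.6612
Dresser £403.88: furniture, buyer-exempt → 0% → £0.00
Adhesive bandages £3.52: OTC medicine → 3.25% → £0.1144
Stainless water bottle £30.27: everything else → 5.25% → £1.589175
Spiral notebook £2.38: everything else → 5.25% → £0.12495
Bookshelf £102.83: furniture, buyer-exempt → 0% → £0.00
Haircut £47.35: taxable services → 9.5% → £4.49825
Dry cleaning (3 garments) £39.59: taxable services → 9.5% → £3.76105
Art supplies kit £18.90: toys → 6% → £1.134
RC car £89.38: toys → 6% → £5.3628
Unrounded tax sum = £17.830675 → £17.83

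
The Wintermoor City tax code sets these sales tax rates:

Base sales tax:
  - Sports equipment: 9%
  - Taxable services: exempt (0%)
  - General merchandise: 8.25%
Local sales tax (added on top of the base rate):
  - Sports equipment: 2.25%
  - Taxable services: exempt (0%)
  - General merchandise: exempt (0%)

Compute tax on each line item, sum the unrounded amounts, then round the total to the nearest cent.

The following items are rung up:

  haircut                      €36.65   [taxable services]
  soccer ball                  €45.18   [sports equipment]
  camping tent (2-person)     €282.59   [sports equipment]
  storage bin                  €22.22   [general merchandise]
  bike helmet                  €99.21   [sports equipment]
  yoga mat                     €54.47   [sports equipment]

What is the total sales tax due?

Haircut €36.65: taxable services → 0% + 0% local = 0% → €0.00
Soccer ball €45.18: sports equipment → 9% + 2.25% local = 11.25% → €5.08275
Camping tent (2-person) €282.59: sports equipment → 9% + 2.25% local = 11.25% → €31.791375
Storage bin €22.22: general merchandise → 8.25% + 0% local = 8.25% → €1.83315
Bike helmet €99.21: sports equipment → 9% + 2.25% local = 11.25% → €11.161125
Yoga mat €54.47: sports equipment → 9% + 2.25% local = 11.25% → €6.127875
Unrounded tax sum = €55.996275 → €56.00

€56.00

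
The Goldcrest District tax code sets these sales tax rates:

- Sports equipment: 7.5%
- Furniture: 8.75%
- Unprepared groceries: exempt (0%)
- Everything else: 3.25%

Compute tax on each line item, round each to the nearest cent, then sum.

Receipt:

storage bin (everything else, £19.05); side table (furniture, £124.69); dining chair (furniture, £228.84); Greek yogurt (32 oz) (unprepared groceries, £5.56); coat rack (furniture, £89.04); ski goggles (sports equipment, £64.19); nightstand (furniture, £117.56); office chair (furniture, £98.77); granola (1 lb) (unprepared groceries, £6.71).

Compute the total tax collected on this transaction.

£63.08

Storage bin £19.05: everything else → 3.25% → £0.62
Side table £124.69: furniture → 8.75% → £10.91
Dining chair £228.84: furniture → 8.75% → £20.02
Greek yogurt (32 oz) £5.56: unprepared groceries → 0% → £0.00
Coat rack £89.04: furniture → 8.75% → £7.79
Ski goggles £64.19: sports equipment → 7.5% → £4.81
Nightstand £117.56: furniture → 8.75% → £10.29
Office chair £98.77: furniture → 8.75% → £8.64
Granola (1 lb) £6.71: unprepared groceries → 0% → £0.00
Total tax = £0.62 + £10.91 + £20.02 + £7.79 + £4.81 + £10.29 + £8.64 = £63.08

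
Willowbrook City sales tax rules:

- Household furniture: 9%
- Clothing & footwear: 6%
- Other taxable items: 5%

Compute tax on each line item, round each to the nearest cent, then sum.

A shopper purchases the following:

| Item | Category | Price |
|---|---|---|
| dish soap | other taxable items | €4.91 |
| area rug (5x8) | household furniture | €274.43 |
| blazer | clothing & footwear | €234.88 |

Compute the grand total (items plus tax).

€553.26

Dish soap €4.91: other taxable items → 5% → €0.25
Area rug (5x8) €274.43: household furniture → 9% → €24.70
Blazer €234.88: clothing & footwear → 6% → €14.09
Subtotal = €514.22; tax = €39.04; total due = €553.26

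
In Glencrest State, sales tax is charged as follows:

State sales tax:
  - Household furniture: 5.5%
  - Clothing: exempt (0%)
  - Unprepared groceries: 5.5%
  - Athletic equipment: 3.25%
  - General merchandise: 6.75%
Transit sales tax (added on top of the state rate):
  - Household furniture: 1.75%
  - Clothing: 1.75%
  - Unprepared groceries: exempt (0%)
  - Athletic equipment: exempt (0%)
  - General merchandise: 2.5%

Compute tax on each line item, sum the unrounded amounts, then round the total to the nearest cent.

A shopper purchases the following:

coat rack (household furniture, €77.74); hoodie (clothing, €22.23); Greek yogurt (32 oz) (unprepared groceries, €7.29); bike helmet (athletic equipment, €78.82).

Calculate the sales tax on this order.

Coat rack €77.74: household furniture → 5.5% + 1.75% transit = 7.25% → €5.63615
Hoodie €22.23: clothing → 0% + 1.75% transit = 1.75% → €0.389025
Greek yogurt (32 oz) €7.29: unprepared groceries → 5.5% + 0% transit = 5.5% → €0.40095
Bike helmet €78.82: athletic equipment → 3.25% + 0% transit = 3.25% → €2.56165
Unrounded tax sum = €8.987775 → €8.99

€8.99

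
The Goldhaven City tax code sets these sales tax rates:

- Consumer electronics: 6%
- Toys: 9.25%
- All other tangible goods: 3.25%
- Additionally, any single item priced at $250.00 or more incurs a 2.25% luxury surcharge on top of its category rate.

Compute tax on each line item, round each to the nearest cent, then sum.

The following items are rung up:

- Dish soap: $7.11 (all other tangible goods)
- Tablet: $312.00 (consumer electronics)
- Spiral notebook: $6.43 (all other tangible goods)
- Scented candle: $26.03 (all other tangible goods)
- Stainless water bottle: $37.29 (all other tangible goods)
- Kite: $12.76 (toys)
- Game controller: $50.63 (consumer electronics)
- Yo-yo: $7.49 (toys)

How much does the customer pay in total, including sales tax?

Dish soap $7.11: all other tangible goods → 3.25% → $0.23
Tablet $312.00: consumer electronics → 6% + 2.25% surcharge = 8.25% → $25.74
Spiral notebook $6.43: all other tangible goods → 3.25% → $0.21
Scented candle $26.03: all other tangible goods → 3.25% → $0.85
Stainless water bottle $37.29: all other tangible goods → 3.25% → $1.21
Kite $12.76: toys → 9.25% → $1.18
Game controller $50.63: consumer electronics → 6% → $3.04
Yo-yo $7.49: toys → 9.25% → $0.69
Subtotal = $459.74; tax = $33.15; total due = $492.89

$492.89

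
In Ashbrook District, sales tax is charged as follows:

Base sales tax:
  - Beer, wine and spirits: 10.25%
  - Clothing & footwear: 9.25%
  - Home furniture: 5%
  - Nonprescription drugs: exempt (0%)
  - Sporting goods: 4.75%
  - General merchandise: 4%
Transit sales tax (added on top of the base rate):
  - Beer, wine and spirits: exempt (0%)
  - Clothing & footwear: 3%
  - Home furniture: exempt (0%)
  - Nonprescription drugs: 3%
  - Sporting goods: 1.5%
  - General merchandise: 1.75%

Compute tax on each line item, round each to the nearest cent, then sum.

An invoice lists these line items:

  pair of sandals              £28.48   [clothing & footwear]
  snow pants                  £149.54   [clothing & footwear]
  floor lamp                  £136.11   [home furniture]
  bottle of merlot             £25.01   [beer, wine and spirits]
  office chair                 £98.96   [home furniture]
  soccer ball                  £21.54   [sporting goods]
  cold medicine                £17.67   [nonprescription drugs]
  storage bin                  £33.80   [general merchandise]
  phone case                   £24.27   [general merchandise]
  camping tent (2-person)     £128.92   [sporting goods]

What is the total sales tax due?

Pair of sandals £28.48: clothing & footwear → 9.25% + 3% transit = 12.25% → £3.49
Snow pants £149.54: clothing & footwear → 9.25% + 3% transit = 12.25% → £18.32
Floor lamp £136.11: home furniture → 5% + 0% transit = 5% → £6.81
Bottle of merlot £25.01: beer, wine and spirits → 10.25% + 0% transit = 10.25% → £2.56
Office chair £98.96: home furniture → 5% + 0% transit = 5% → £4.95
Soccer ball £21.54: sporting goods → 4.75% + 1.5% transit = 6.25% → £1.35
Cold medicine £17.67: nonprescription drugs → 0% + 3% transit = 3% → £0.53
Storage bin £33.80: general merchandise → 4% + 1.75% transit = 5.75% → £1.94
Phone case £24.27: general merchandise → 4% + 1.75% transit = 5.75% → £1.40
Camping tent (2-person) £128.92: sporting goods → 4.75% + 1.5% transit = 6.25% → £8.06
Total tax = £3.49 + £18.32 + £6.81 + £2.56 + £4.95 + £1.35 + £0.53 + £1.94 + £1.40 + £8.06 = £49.41

£49.41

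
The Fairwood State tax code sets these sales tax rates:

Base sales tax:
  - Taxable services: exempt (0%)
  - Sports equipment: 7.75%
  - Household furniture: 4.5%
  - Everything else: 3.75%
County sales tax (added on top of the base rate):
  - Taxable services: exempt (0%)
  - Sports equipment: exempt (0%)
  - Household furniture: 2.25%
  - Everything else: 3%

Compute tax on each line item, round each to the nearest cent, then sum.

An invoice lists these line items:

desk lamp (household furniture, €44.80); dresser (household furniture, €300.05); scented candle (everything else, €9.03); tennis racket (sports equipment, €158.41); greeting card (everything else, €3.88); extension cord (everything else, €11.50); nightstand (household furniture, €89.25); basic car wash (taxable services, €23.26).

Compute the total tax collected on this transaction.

€43.22

Desk lamp €44.80: household furniture → 4.5% + 2.25% county = 6.75% → €3.02
Dresser €300.05: household furniture → 4.5% + 2.25% county = 6.75% → €20.25
Scented candle €9.03: everything else → 3.75% + 3% county = 6.75% → €0.61
Tennis racket €158.41: sports equipment → 7.75% + 0% county = 7.75% → €12.28
Greeting card €3.88: everything else → 3.75% + 3% county = 6.75% → €0.26
Extension cord €11.50: everything else → 3.75% + 3% county = 6.75% → €0.78
Nightstand €89.25: household furniture → 4.5% + 2.25% county = 6.75% → €6.02
Basic car wash €23.26: taxable services → 0% + 0% county = 0% → €0.00
Total tax = €3.02 + €20.25 + €0.61 + €12.28 + €0.26 + €0.78 + €6.02 = €43.22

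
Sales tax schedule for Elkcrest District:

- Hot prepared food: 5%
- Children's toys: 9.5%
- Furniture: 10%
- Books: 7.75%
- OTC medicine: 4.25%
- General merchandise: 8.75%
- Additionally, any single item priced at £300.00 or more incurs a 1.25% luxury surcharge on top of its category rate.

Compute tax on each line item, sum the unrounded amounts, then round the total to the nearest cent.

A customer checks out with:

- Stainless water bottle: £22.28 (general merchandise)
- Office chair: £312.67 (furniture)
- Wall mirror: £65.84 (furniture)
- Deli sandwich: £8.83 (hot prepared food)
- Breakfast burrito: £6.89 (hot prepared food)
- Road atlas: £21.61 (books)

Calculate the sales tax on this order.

Stainless water bottle £22.28: general merchandise → 8.75% → £1.9495
Office chair £312.67: furniture → 10% + 1.25% surcharge = 11.25% → £35.175375
Wall mirror £65.84: furniture → 10% → £6.584
Deli sandwich £8.83: hot prepared food → 5% → £0.4415
Breakfast burrito £6.89: hot prepared food → 5% → £0.3445
Road atlas £21.61: books → 7.75% → £1.674775
Unrounded tax sum = £46.16965 → £46.17

£46.17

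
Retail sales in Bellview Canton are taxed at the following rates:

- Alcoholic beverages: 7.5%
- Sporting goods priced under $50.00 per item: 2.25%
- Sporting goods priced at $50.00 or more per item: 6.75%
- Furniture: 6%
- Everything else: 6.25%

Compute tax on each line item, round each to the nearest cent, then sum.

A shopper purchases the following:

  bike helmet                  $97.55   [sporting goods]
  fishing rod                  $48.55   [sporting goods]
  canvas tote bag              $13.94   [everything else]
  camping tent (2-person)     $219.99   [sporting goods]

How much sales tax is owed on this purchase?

$23.39

Bike helmet $97.55: sporting goods, $50.00 or more → 6.75% → $6.58
Fishing rod $48.55: sporting goods, under $50.00 → 2.25% → $1.09
Canvas tote bag $13.94: everything else → 6.25% → $0.87
Camping tent (2-person) $219.99: sporting goods, $50.00 or more → 6.75% → $14.85
Total tax = $6.58 + $1.09 + $0.87 + $14.85 = $23.39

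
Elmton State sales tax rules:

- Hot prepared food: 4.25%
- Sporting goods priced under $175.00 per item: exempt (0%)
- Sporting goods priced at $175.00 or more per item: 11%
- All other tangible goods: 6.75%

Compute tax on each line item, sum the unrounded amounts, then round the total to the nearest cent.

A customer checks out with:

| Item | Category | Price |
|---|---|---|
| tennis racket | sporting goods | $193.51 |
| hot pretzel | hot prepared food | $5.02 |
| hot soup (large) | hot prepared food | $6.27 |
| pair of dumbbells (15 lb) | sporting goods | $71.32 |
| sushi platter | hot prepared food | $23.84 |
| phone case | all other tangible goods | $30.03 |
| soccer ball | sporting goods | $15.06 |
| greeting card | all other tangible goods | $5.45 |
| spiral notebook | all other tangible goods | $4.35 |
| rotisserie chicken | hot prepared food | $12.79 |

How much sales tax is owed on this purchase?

Tennis racket $193.51: sporting goods, $175.00 or more → 11% → $21.2861
Hot pretzel $5.02: hot prepared food → 4.25% → $0.21335
Hot soup (large) $6.27: hot prepared food → 4.25% → $0.266475
Pair of dumbbells (15 lb) $71.32: sporting goods, under $175.00 → 0% → $0.00
Sushi platter $23.84: hot prepared food → 4.25% → $1.0132
Phone case $30.03: all other tangible goods → 6.75% → $2.027025
Soccer ball $15.06: sporting goods, under $175.00 → 0% → $0.00
Greeting card $5.45: all other tangible goods → 6.75% → $0.367875
Spiral notebook $4.35: all other tangible goods → 6.75% → $0.293625
Rotisserie chicken $12.79: hot prepared food → 4.25% → $0.543575
Unrounded tax sum = $26.011225 → $26.01

$26.01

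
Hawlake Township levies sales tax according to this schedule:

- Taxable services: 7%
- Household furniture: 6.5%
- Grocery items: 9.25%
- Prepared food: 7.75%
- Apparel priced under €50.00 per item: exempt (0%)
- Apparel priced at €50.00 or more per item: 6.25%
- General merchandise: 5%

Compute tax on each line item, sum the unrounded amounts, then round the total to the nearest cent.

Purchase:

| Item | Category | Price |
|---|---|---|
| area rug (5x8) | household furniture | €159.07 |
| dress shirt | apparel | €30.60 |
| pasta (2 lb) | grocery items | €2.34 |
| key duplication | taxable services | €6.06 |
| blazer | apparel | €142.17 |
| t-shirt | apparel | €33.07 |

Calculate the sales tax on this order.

Area rug (5x8) €159.07: household furniture → 6.5% → €10.33955
Dress shirt €30.60: apparel, under €50.00 → 0% → €0.00
Pasta (2 lb) €2.34: grocery items → 9.25% → €0.21645
Key duplication €6.06: taxable services → 7% → €0.4242
Blazer €142.17: apparel, €50.00 or more → 6.25% → €8.885625
T-shirt €33.07: apparel, under €50.00 → 0% → €0.00
Unrounded tax sum = €19.865825 → €19.87

€19.87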